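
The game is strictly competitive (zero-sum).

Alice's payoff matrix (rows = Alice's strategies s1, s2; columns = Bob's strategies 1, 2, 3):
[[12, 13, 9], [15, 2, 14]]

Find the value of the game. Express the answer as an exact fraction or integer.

41/4

Column 1 is strictly dominated by 3 for Bob (it gives Alice more in every row).
The remaining 2×2 game on (s1, s2) × (2, 3) has no saddle point. Let Alice play s1 with probability p; indifference gives 13p + 2(1−p) = 9p + 14(1−p), so p = 3/4.
Similarly Bob's optimal q on 2 is 5/16, and the value is 13·(5/16) + (9)·(11/16) = 41/4.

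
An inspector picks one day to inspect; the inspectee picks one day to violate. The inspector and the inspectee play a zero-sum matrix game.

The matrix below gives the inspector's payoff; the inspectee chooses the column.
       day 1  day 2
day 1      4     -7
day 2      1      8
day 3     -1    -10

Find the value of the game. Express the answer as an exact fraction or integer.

13/6

Row day 3 is strictly dominated by row day 1, so the inspector never plays it.
The remaining 2×2 game on (day 1, day 2) × (day 1, day 2) has no saddle point. Let the inspector play day 1 with probability p; indifference gives 4p + (1−p) = −7p + 8(1−p), so p = 7/18.
Similarly the inspectee's optimal q on day 1 is 5/6, and the value is 4·(5/6) + (-7)·(1/6) = 13/6.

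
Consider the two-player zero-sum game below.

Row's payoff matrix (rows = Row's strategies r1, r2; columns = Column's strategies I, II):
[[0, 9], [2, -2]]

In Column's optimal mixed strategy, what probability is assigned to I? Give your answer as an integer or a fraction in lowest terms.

Row minima are 0 and -2, so Row's maximin is 0; column maxima are 2 and 9, so Column's minimax is 2. These differ, so the equilibrium is in mixed strategies.
Let Column play I with probability q. Row is indifferent when 9(1−q) = 2q − 2(1−q), giving q = 11/13.

11/13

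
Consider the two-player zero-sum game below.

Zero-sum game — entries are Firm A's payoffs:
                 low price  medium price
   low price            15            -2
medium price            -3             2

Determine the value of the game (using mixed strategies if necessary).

Row minima are -2 and -3, so Firm A's maximin is -2; column maxima are 15 and 2, so Firm B's minimax is 2. These differ, so the equilibrium is in mixed strategies.
Let Firm A play low price with probability p. Firm B is indifferent when 15p − 3(1−p) = −2p + 2(1−p), giving p = 5/22.
Let Firm B play low price with probability q. Firm A is indifferent when 15q − 2(1−q) = −3q + 2(1−q), giving q = 2/11.
The value is 15·(2/11) + (-2)·(9/11) = 12/11.

12/11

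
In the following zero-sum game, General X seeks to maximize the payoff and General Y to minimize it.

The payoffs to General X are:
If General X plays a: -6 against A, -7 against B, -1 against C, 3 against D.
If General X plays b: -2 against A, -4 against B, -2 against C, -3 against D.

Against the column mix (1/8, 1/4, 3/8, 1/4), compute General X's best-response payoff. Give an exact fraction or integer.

a: (-6)·(1/8) + (-7)·(1/4) + (-1)·(3/8) + (3)·(1/4) = -17/8.
b: (-2)·(1/8) + (-4)·(1/4) + (-2)·(3/8) + (-3)·(1/4) = -11/4.
The best pure response is a with expected payoff -17/8.

-17/8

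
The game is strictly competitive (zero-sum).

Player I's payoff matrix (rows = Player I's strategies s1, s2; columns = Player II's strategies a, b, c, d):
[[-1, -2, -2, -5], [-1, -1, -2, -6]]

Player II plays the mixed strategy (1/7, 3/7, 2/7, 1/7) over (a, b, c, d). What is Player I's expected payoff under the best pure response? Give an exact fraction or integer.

-2

s1: (-1)·(1/7) + (-2)·(3/7) + (-2)·(2/7) + (-5)·(1/7) = -16/7.
s2: (-1)·(1/7) + (-1)·(3/7) + (-2)·(2/7) + (-6)·(1/7) = -2.
The best pure response is s2 with expected payoff -2.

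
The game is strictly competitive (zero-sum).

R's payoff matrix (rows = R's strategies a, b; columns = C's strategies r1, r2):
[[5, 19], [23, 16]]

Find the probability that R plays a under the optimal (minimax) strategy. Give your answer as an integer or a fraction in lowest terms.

Row minima are 5 and 16, so R's maximin is 16; column maxima are 23 and 19, so C's minimax is 19. These differ, so the equilibrium is in mixed strategies.
Let R play a with probability p. C is indifferent when 5p + 23(1−p) = 19p + 16(1−p), giving p = 1/3.

1/3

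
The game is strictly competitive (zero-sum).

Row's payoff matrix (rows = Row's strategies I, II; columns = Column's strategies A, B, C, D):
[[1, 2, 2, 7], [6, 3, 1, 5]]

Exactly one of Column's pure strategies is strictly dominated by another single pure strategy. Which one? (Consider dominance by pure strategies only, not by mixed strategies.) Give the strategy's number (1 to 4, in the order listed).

4

Column prefers columns that give Row less. Compare D with B: 2 < 7, 3 < 5.
So B strictly dominates D for Column; D is strictly dominated.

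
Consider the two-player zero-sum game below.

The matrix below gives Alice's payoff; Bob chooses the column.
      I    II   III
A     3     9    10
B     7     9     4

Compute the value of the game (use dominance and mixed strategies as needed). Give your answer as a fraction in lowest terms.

Column II is strictly dominated by I for Bob (it gives Alice more in every row).
The remaining 2×2 game on (A, B) × (I, III) has no saddle point. Let Alice play A with probability p; indifference gives 3p + 7(1−p) = 10p + 4(1−p), so p = 3/10.
Similarly Bob's optimal q on I is 3/5, and the value is 3·(3/5) + (10)·(2/5) = 29/5.

29/5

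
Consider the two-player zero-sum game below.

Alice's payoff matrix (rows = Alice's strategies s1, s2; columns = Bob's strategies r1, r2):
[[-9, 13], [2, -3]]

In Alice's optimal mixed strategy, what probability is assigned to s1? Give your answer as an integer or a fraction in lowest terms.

Row minima are -9 and -3, so Alice's maximin is -3; column maxima are 2 and 13, so Bob's minimax is 2. These differ, so the equilibrium is in mixed strategies.
Let Alice play s1 with probability p. Bob is indifferent when −9p + 2(1−p) = 13p − 3(1−p), giving p = 5/27.

5/27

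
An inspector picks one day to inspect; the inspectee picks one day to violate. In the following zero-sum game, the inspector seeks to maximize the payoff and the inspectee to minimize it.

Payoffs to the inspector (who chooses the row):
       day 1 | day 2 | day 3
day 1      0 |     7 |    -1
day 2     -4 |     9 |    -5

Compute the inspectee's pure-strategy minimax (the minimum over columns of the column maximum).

-1

The worst case (largest entry) in each column is day 1: 0, day 2: 9, day 3: -1.
The best (smallest) of these is -1.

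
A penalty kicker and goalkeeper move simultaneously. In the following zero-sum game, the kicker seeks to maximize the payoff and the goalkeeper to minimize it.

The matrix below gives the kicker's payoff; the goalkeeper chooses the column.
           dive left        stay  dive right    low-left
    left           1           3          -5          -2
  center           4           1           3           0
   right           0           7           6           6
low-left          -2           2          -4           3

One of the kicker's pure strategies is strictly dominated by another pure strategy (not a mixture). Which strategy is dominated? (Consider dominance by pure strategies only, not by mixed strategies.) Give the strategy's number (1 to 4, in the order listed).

4

Compare low-left with right: 0 > -2, 7 > 2, 6 > -4, 6 > 3.
So right strictly dominates low-left for the kicker; low-left is strictly dominated.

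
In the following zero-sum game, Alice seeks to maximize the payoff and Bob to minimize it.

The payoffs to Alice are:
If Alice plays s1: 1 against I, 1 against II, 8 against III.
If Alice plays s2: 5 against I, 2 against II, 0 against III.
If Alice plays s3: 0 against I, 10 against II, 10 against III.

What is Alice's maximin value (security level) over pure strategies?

The worst-case payoff for each row is s1: 1, s2: 0, s3: 0.
The best of these is 1.

1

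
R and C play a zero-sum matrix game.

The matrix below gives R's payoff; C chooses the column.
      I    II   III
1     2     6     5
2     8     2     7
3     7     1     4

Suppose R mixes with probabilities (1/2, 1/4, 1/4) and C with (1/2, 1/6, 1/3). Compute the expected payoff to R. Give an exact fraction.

Against (1/2, 1/6, 1/3), each row's expected payoff is 1: 11/3; 2: 20/3; 3: 5.
Taking the (1/2, 1/4, 1/4)-weighted average: (1/2)·(11/3) + (1/4)·(20/3) + (1/4)·(5) = 19/4.

19/4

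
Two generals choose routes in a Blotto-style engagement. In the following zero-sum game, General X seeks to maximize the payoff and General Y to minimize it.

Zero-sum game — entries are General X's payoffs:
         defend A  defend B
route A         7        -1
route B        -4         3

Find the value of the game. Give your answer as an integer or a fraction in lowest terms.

Row minima are -1 and -4, so General X's maximin is -1; column maxima are 7 and 3, so General Y's minimax is 3. These differ, so the equilibrium is in mixed strategies.
Let General X play route A with probability p. General Y is indifferent when 7p − 4(1−p) = −p + 3(1−p), giving p = 7/15.
Let General Y play defend A with probability q. General X is indifferent when 7q − (1−q) = −4q + 3(1−q), giving q = 4/15.
The value is 7·(4/15) + (-1)·(11/15) = 17/15.

17/15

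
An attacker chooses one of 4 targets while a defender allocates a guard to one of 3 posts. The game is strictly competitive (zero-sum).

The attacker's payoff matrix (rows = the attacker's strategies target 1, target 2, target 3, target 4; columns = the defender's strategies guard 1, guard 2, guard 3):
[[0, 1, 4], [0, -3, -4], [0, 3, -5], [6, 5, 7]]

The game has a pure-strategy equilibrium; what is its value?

5

Row minima: 0, -4, -5, 5 → the attacker's maximin is 5.
Column maxima: 6, 5, 7 → the defender's minimax is 5.
They coincide at (target 4, guard 2), so the value is 5.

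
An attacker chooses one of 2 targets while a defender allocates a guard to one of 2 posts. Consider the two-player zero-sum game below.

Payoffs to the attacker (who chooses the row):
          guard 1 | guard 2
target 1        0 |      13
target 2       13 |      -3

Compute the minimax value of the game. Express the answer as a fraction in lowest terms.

169/29

Row minima are 0 and -3, so the attacker's maximin is 0; column maxima are 13 and 13, so the defender's minimax is 13. These differ, so the equilibrium is in mixed strategies.
Let the attacker play target 1 with probability p. The defender is indifferent when 13(1−p) = 13p − 3(1−p), giving p = 16/29.
Let the defender play guard 1 with probability q. The attacker is indifferent when 13(1−q) = 13q − 3(1−q), giving q = 16/29.
The value is 0·(16/29) + (13)·(13/29) = 169/29.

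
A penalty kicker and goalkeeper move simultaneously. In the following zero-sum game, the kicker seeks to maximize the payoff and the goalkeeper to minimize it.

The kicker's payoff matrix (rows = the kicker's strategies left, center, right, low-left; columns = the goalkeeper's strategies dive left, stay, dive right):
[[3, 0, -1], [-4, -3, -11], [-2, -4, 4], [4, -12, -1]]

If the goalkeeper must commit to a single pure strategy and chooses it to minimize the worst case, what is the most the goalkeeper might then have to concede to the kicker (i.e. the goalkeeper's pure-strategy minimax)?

0

The worst case (largest entry) in each column is dive left: 4, stay: 0, dive right: 4.
The best (smallest) of these is 0.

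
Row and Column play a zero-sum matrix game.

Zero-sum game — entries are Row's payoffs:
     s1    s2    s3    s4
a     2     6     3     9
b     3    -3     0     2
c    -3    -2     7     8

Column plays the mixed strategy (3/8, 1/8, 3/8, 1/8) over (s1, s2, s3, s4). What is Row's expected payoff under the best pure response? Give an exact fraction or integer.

15/4

a: (2)·(3/8) + (6)·(1/8) + (3)·(3/8) + (9)·(1/8) = 15/4.
b: (3)·(3/8) + (-3)·(1/8) + (0)·(3/8) + (2)·(1/8) = 1.
c: (-3)·(3/8) + (-2)·(1/8) + (7)·(3/8) + (8)·(1/8) = 9/4.
The best pure response is a with expected payoff 15/4.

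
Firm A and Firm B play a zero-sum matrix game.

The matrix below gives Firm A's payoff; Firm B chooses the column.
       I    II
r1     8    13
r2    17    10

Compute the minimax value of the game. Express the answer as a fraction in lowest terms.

47/4

Row minima are 8 and 10, so Firm A's maximin is 10; column maxima are 17 and 13, so Firm B's minimax is 13. These differ, so the equilibrium is in mixed strategies.
Let Firm A play r1 with probability p. Firm B is indifferent when 8p + 17(1−p) = 13p + 10(1−p), giving p = 7/12.
Let Firm B play I with probability q. Firm A is indifferent when 8q + 13(1−q) = 17q + 10(1−q), giving q = 1/4.
The value is 8·(1/4) + (13)·(3/4) = 47/4.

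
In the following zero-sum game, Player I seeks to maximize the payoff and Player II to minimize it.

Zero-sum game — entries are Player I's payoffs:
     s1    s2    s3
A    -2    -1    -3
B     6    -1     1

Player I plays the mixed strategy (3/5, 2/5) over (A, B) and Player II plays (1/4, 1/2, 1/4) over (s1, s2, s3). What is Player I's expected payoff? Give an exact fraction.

-11/20

Against (1/4, 1/2, 1/4), each row's expected payoff is A: -7/4; B: 5/4.
Taking the (3/5, 2/5)-weighted average: (3/5)·(-7/4) + (2/5)·(5/4) = -11/20.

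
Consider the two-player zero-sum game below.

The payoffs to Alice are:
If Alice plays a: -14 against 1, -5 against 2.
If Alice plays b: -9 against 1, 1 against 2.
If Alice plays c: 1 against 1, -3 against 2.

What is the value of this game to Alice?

-13/7

Row a is strictly dominated by row b, so Alice never plays it.
The remaining 2×2 game on (b, c) × (1, 2) has no saddle point. Let Alice play b with probability p; indifference gives −9p + (1−p) = p − 3(1−p), so p = 2/7.
Similarly Bob's optimal q on 1 is 2/7, and the value is -9·(2/7) + (1)·(5/7) = -13/7.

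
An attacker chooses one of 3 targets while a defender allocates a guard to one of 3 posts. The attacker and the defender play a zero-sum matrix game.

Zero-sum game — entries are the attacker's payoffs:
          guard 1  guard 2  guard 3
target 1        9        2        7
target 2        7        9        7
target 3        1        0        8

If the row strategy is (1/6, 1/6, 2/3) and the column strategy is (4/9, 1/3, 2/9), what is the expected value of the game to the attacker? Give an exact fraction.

Against (4/9, 1/3, 2/9), each row's expected payoff is target 1: 56/9; target 2: 23/3; target 3: 20/9.
Taking the (1/6, 1/6, 2/3)-weighted average: (1/6)·(56/9) + (1/6)·(23/3) + (2/3)·(20/9) = 205/54.

205/54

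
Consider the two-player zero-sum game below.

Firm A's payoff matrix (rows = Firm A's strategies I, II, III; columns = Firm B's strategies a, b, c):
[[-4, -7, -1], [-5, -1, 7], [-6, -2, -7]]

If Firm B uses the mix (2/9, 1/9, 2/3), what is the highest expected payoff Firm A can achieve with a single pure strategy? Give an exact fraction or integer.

I: (-4)·(2/9) + (-7)·(1/9) + (-1)·(2/3) = -7/3.
II: (-5)·(2/9) + (-1)·(1/9) + (7)·(2/3) = 31/9.
III: (-6)·(2/9) + (-2)·(1/9) + (-7)·(2/3) = -56/9.
The best pure response is II with expected payoff 31/9.

31/9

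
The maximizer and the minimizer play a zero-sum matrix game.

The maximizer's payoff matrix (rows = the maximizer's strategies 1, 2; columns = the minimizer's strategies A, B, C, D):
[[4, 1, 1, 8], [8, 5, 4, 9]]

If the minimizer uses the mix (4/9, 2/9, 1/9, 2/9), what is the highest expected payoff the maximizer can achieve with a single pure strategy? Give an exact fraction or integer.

1: (4)·(4/9) + (1)·(2/9) + (1)·(1/9) + (8)·(2/9) = 35/9.
2: (8)·(4/9) + (5)·(2/9) + (4)·(1/9) + (9)·(2/9) = 64/9.
The best pure response is 2 with expected payoff 64/9.

64/9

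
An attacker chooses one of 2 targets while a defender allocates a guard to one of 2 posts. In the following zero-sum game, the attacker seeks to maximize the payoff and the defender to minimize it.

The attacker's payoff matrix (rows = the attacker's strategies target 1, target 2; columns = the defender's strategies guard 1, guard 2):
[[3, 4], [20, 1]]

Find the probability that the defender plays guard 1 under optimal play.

3/20

Row minima are 3 and 1, so the attacker's maximin is 3; column maxima are 20 and 4, so the defender's minimax is 4. These differ, so the equilibrium is in mixed strategies.
Let the defender play guard 1 with probability q. The attacker is indifferent when 3q + 4(1−q) = 20q + (1−q), giving q = 3/20.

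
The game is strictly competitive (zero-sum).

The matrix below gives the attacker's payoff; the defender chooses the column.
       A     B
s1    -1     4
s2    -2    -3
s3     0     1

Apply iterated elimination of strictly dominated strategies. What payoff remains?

0

Row s2 is strictly dominated by row s1 (-1>-2, 4>-3); eliminate s2.
Column B is strictly dominated by A for the defender (-1<4, 0<1); eliminate B.
Row s1 is strictly dominated by row s3 (0>-1); eliminate s1.
Only (s3, A) remains, with payoff 0.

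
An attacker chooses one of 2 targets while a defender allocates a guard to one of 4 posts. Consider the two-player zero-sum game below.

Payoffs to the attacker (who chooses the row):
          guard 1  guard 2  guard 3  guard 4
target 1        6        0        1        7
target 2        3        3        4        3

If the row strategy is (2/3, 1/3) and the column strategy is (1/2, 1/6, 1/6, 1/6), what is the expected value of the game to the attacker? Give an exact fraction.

Against (1/2, 1/6, 1/6, 1/6), each row's expected payoff is target 1: 13/3; target 2: 19/6.
Taking the (2/3, 1/3)-weighted average: (2/3)·(13/3) + (1/3)·(19/6) = 71/18.

71/18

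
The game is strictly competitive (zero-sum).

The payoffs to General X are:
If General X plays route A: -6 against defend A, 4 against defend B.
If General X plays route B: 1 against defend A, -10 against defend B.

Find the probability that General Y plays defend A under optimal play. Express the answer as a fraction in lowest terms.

2/3

Row minima are -6 and -10, so General X's maximin is -6; column maxima are 1 and 4, so General Y's minimax is 1. These differ, so the equilibrium is in mixed strategies.
Let General Y play defend A with probability q. General X is indifferent when −6q + 4(1−q) = q − 10(1−q), giving q = 2/3.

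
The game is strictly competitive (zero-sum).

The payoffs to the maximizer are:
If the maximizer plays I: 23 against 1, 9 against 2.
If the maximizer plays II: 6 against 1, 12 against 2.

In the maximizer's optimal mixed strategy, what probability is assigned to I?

3/10

Row minima are 9 and 6, so the maximizer's maximin is 9; column maxima are 23 and 12, so the minimizer's minimax is 12. These differ, so the equilibrium is in mixed strategies.
Let the maximizer play I with probability p. The minimizer is indifferent when 23p + 6(1−p) = 9p + 12(1−p), giving p = 3/10.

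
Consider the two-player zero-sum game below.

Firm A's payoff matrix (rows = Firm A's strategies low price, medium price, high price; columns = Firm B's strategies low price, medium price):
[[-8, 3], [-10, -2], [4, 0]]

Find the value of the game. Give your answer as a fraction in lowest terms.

Row medium price is strictly dominated by row low price, so Firm A never plays it.
The remaining 2×2 game on (low price, high price) × (low price, medium price) has no saddle point. Let Firm A play low price with probability p; indifference gives −8p + 4(1−p) = 3p, so p = 4/15.
Similarly Firm B's optimal q on low price is 1/5, and the value is -8·(1/5) + (3)·(4/5) = 4/5.

4/5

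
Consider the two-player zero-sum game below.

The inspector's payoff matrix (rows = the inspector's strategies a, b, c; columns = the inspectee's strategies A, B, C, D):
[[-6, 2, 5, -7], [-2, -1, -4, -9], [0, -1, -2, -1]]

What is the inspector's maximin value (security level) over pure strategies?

The worst-case payoff for each row is a: -7, b: -9, c: -2.
The best of these is -2.

-2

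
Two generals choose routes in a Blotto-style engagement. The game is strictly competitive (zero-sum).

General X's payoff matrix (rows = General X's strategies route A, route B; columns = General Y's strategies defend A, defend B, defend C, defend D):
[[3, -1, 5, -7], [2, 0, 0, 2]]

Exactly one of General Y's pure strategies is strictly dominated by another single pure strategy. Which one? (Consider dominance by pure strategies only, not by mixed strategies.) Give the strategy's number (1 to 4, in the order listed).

1

General Y prefers columns that give General X less. Compare defend A with defend B: -1 < 3, 0 < 2.
So defend B strictly dominates defend A for General Y; defend A is strictly dominated.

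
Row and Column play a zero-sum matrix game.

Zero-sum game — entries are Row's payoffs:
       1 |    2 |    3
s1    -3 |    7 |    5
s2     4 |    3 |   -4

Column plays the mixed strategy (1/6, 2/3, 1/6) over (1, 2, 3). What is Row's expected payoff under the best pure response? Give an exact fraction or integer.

5

s1: (-3)·(1/6) + (7)·(2/3) + (5)·(1/6) = 5.
s2: (4)·(1/6) + (3)·(2/3) + (-4)·(1/6) = 2.
The best pure response is s1 with expected payoff 5.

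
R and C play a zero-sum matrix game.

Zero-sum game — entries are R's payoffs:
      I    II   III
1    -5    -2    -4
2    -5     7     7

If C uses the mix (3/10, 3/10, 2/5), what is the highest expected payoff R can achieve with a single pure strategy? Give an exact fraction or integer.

17/5

1: (-5)·(3/10) + (-2)·(3/10) + (-4)·(2/5) = -37/10.
2: (-5)·(3/10) + (7)·(3/10) + (7)·(2/5) = 17/5.
The best pure response is 2 with expected payoff 17/5.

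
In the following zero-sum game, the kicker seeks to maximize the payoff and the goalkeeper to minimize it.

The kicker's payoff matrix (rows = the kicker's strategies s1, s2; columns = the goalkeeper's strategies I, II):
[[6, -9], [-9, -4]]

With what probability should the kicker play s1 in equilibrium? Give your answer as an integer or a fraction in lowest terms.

1/4

Row minima are -9 and -9, so the kicker's maximin is -9; column maxima are 6 and -4, so the goalkeeper's minimax is -4. These differ, so the equilibrium is in mixed strategies.
Let the kicker play s1 with probability p. The goalkeeper is indifferent when 6p − 9(1−p) = −9p − 4(1−p), giving p = 1/4.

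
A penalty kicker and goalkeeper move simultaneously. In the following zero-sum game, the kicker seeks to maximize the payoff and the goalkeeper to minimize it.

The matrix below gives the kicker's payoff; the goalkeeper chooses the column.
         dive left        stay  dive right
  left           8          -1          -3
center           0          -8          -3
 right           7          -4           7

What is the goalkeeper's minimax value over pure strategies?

The worst case (largest entry) in each column is dive left: 8, stay: -1, dive right: 7.
The best (smallest) of these is -1.

-1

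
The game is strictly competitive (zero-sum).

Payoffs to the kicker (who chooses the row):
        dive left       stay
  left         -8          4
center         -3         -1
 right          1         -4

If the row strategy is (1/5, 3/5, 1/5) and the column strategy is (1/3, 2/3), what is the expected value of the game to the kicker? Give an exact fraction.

-22/15

Against (1/3, 2/3), each row's expected payoff is left: 0; center: -5/3; right: -7/3.
Taking the (1/5, 3/5, 1/5)-weighted average: (1/5)·(0) + (3/5)·(-5/3) + (1/5)·(-7/3) = -22/15.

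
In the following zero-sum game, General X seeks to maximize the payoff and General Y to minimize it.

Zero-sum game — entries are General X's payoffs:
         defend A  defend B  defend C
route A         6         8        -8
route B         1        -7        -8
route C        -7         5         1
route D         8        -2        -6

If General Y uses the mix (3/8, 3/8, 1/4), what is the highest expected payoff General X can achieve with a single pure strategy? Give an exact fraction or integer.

route A: (6)·(3/8) + (8)·(3/8) + (-8)·(1/4) = 13/4.
route B: (1)·(3/8) + (-7)·(3/8) + (-8)·(1/4) = -17/4.
route C: (-7)·(3/8) + (5)·(3/8) + (1)·(1/4) = -1/2.
route D: (8)·(3/8) + (-2)·(3/8) + (-6)·(1/4) = 3/4.
The best pure response is route A with expected payoff 13/4.

13/4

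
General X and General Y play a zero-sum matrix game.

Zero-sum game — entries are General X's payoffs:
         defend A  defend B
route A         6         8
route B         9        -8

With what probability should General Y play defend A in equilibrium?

16/19

Row minima are 6 and -8, so General X's maximin is 6; column maxima are 9 and 8, so General Y's minimax is 8. These differ, so the equilibrium is in mixed strategies.
Let General Y play defend A with probability q. General X is indifferent when 6q + 8(1−q) = 9q − 8(1−q), giving q = 16/19.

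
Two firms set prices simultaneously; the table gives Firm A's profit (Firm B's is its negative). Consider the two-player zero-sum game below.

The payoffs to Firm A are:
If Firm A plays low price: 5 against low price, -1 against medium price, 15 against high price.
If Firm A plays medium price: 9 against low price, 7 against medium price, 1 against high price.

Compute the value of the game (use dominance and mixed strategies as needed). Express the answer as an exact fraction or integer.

53/11

Column low price is strictly dominated by medium price for Firm B (it gives Firm A more in every row).
The remaining 2×2 game on (low price, medium price) × (medium price, high price) has no saddle point. Let Firm A play low price with probability p; indifference gives −p + 7(1−p) = 15p + (1−p), so p = 3/11.
Similarly Firm B's optimal q on medium price is 7/11, and the value is -1·(7/11) + (15)·(4/11) = 53/11.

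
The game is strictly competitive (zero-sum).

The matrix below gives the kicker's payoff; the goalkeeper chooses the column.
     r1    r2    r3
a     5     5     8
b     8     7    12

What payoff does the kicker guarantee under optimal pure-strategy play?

Row minima: 5, 7 → the kicker's maximin is 7.
Column maxima: 8, 7, 12 → the goalkeeper's minimax is 7.
They coincide at (b, r2), so the value is 7.

7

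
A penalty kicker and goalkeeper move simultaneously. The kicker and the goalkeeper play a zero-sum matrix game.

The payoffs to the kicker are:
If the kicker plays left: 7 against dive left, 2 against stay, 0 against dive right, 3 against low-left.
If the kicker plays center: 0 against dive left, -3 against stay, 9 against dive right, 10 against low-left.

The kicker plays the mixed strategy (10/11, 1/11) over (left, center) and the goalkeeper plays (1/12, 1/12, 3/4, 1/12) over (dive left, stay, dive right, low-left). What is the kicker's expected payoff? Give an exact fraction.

52/33

Against (1/12, 1/12, 3/4, 1/12), each row's expected payoff is left: 1; center: 22/3.
Taking the (10/11, 1/11)-weighted average: (10/11)·(1) + (1/11)·(22/3) = 52/33.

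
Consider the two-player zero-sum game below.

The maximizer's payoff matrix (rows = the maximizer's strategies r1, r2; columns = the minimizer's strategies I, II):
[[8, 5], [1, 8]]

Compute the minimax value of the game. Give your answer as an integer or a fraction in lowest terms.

Row minima are 5 and 1, so the maximizer's maximin is 5; column maxima are 8 and 8, so the minimizer's minimax is 8. These differ, so the equilibrium is in mixed strategies.
Let the maximizer play r1 with probability p. The minimizer is indifferent when 8p + (1−p) = 5p + 8(1−p), giving p = 7/10.
Let the minimizer play I with probability q. The maximizer is indifferent when 8q + 5(1−q) = q + 8(1−q), giving q = 3/10.
The value is 8·(3/10) + (5)·(7/10) = 59/10.

59/10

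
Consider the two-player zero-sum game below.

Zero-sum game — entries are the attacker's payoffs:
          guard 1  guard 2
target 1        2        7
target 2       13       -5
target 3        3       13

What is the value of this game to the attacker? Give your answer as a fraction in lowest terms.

46/7

Row target 1 is strictly dominated by row target 3, so the attacker never plays it.
The remaining 2×2 game on (target 2, target 3) × (guard 1, guard 2) has no saddle point. Let the attacker play target 2 with probability p; indifference gives 13p + 3(1−p) = −5p + 13(1−p), so p = 5/14.
Similarly the defender's optimal q on guard 1 is 9/14, and the value is 13·(9/14) + (-5)·(5/14) = 46/7.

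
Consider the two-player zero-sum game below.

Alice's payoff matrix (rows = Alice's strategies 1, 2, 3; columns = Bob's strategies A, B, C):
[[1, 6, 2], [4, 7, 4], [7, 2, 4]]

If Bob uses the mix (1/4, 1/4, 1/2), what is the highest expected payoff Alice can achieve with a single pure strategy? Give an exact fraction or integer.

19/4

1: (1)·(1/4) + (6)·(1/4) + (2)·(1/2) = 11/4.
2: (4)·(1/4) + (7)·(1/4) + (4)·(1/2) = 19/4.
3: (7)·(1/4) + (2)·(1/4) + (4)·(1/2) = 17/4.
The best pure response is 2 with expected payoff 19/4.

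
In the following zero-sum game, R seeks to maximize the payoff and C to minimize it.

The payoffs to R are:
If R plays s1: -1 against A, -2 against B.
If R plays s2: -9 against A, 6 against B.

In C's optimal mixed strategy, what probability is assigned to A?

1/2

Row minima are -2 and -9, so R's maximin is -2; column maxima are -1 and 6, so C's minimax is -1. These differ, so the equilibrium is in mixed strategies.
Let C play A with probability q. R is indifferent when −q − 2(1−q) = −9q + 6(1−q), giving q = 1/2.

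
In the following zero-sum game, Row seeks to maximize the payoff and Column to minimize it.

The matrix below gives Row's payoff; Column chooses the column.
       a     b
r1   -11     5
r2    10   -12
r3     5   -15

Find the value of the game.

-41/19

Row r3 is strictly dominated by row r2, so Row never plays it.
The remaining 2×2 game on (r1, r2) × (a, b) has no saddle point. Let Row play r1 with probability p; indifference gives −11p + 10(1−p) = 5p − 12(1−p), so p = 11/19.
Similarly Column's optimal q on a is 17/38, and the value is -11·(17/38) + (5)·(21/38) = -41/19.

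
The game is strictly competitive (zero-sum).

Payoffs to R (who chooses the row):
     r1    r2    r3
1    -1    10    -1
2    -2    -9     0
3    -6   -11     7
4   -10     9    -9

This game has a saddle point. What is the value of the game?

-1

Row minima: -1, -9, -11, -10 → R's maximin is -1.
Column maxima: -1, 10, 7 → C's minimax is -1.
They coincide at (1, r1), so the value is -1.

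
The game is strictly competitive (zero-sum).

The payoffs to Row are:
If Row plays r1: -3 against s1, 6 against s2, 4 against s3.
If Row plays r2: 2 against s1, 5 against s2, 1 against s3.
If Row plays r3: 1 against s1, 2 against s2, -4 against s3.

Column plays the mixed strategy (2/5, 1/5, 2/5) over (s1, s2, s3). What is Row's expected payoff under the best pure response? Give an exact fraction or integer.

r1: (-3)·(2/5) + (6)·(1/5) + (4)·(2/5) = 8/5.
r2: (2)·(2/5) + (5)·(1/5) + (1)·(2/5) = 11/5.
r3: (1)·(2/5) + (2)·(1/5) + (-4)·(2/5) = -4/5.
The best pure response is r2 with expected payoff 11/5.

11/5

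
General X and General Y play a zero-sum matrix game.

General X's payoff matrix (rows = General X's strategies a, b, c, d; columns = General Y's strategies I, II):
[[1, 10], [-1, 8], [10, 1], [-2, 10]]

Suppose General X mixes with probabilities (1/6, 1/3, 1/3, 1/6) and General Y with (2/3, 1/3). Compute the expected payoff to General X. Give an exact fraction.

Against (2/3, 1/3), each row's expected payoff is a: 4; b: 2; c: 7; d: 2.
Taking the (1/6, 1/3, 1/3, 1/6)-weighted average: (1/6)·(4) + (1/3)·(2) + (1/3)·(7) + (1/6)·(2) = 4.

4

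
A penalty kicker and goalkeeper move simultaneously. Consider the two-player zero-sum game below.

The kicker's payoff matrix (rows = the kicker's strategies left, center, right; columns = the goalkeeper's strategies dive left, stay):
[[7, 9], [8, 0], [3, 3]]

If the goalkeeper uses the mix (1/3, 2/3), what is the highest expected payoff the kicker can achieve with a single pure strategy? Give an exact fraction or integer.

left: (7)·(1/3) + (9)·(2/3) = 25/3.
center: (8)·(1/3) + (0)·(2/3) = 8/3.
right: (3)·(1/3) + (3)·(2/3) = 3.
The best pure response is left with expected payoff 25/3.

25/3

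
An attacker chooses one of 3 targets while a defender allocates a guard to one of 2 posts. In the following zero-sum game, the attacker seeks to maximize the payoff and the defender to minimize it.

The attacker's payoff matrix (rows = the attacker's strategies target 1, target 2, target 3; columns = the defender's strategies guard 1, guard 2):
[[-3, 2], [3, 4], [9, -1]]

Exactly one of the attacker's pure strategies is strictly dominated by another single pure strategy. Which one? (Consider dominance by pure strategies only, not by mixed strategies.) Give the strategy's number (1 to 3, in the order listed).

Compare target 1 with target 2: 3 > -3, 4 > 2.
So target 2 strictly dominates target 1 for the attacker; target 1 is strictly dominated.

1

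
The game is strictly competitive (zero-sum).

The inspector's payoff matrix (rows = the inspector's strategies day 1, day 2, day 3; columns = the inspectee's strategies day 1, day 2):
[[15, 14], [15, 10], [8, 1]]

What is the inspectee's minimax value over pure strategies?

The worst case (largest entry) in each column is day 1: 15, day 2: 14.
The best (smallest) of these is 14.

14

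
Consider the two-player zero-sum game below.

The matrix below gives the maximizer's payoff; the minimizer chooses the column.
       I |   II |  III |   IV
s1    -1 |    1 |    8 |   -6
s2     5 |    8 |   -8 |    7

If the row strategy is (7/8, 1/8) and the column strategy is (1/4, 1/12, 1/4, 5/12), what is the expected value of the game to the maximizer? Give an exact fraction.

-11/48

Against (1/4, 1/12, 1/4, 5/12), each row's expected payoff is s1: -2/3; s2: 17/6.
Taking the (7/8, 1/8)-weighted average: (7/8)·(-2/3) + (1/8)·(17/6) = -11/48.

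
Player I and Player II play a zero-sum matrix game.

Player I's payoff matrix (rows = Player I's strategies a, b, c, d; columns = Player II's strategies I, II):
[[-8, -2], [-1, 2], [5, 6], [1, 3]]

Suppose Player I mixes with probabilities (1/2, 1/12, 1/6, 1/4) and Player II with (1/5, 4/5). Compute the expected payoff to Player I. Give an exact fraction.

Against (1/5, 4/5), each row's expected payoff is a: -16/5; b: 7/5; c: 29/5; d: 13/5.
Taking the (1/2, 1/12, 1/6, 1/4)-weighted average: (1/2)·(-16/5) + (1/12)·(7/5) + (1/6)·(29/5) + (1/4)·(13/5) = 2/15.

2/15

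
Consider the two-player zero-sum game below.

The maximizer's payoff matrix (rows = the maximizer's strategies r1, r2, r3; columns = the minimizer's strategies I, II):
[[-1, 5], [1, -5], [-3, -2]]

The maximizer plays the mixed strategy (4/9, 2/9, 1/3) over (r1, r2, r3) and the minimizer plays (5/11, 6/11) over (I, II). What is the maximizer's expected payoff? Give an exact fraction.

-31/99

Against (5/11, 6/11), each row's expected payoff is r1: 25/11; r2: -25/11; r3: -27/11.
Taking the (4/9, 2/9, 1/3)-weighted average: (4/9)·(25/11) + (2/9)·(-25/11) + (1/3)·(-27/11) = -31/99.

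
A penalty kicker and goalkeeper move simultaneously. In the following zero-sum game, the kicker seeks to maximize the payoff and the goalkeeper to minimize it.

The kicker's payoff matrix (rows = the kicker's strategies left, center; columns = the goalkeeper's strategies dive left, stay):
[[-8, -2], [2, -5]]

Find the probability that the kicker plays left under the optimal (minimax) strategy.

7/13

Row minima are -8 and -5, so the kicker's maximin is -5; column maxima are 2 and -2, so the goalkeeper's minimax is -2. These differ, so the equilibrium is in mixed strategies.
Let the kicker play left with probability p. The goalkeeper is indifferent when −8p + 2(1−p) = −2p − 5(1−p), giving p = 7/13.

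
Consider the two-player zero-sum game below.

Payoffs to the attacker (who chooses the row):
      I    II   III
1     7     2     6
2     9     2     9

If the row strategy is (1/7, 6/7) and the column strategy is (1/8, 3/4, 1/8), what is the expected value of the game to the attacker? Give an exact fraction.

205/56

Against (1/8, 3/4, 1/8), each row's expected payoff is 1: 25/8; 2: 15/4.
Taking the (1/7, 6/7)-weighted average: (1/7)·(25/8) + (6/7)·(15/4) = 205/56.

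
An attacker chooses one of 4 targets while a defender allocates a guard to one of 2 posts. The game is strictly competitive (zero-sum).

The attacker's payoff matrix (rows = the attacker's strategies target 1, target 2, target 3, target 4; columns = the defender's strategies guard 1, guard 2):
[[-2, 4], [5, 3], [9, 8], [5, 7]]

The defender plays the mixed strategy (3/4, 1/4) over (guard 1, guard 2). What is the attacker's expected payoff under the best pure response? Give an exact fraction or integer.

target 1: (-2)·(3/4) + (4)·(1/4) = -1/2.
target 2: (5)·(3/4) + (3)·(1/4) = 9/2.
target 3: (9)·(3/4) + (8)·(1/4) = 35/4.
target 4: (5)·(3/4) + (7)·(1/4) = 11/2.
The best pure response is target 3 with expected payoff 35/4.

35/4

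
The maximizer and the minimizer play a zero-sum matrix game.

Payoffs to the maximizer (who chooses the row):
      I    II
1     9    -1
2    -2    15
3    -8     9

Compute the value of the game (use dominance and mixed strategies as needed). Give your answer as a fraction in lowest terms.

Row 3 is strictly dominated by row 2, so the maximizer never plays it.
The remaining 2×2 game on (1, 2) × (I, II) has no saddle point. Let the maximizer play 1 with probability p; indifference gives 9p − 2(1−p) = −p + 15(1−p), so p = 17/27.
Similarly the minimizer's optimal q on I is 16/27, and the value is 9·(16/27) + (-1)·(11/27) = 133/27.

133/27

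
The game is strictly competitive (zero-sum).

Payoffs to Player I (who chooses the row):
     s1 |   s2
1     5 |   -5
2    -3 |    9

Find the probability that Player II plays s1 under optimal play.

7/11

Row minima are -5 and -3, so Player I's maximin is -3; column maxima are 5 and 9, so Player II's minimax is 5. These differ, so the equilibrium is in mixed strategies.
Let Player II play s1 with probability q. Player I is indifferent when 5q − 5(1−q) = −3q + 9(1−q), giving q = 7/11.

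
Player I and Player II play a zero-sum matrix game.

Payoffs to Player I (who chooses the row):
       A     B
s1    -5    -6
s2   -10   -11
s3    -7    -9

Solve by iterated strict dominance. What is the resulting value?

Column A is strictly dominated by B for Player II (-6<-5, -11<-10, -9<-7); eliminate A.
Row s2 is strictly dominated by row s1 (-6>-11); eliminate s2.
Row s3 is strictly dominated by row s1 (-6>-9); eliminate s3.
Only (s1, B) remains, with payoff -6.

-6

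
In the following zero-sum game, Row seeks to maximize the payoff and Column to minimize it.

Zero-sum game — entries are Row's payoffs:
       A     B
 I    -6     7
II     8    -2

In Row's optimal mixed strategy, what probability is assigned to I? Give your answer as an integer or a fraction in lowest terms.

Row minima are -6 and -2, so Row's maximin is -2; column maxima are 8 and 7, so Column's minimax is 7. These differ, so the equilibrium is in mixed strategies.
Let Row play I with probability p. Column is indifferent when −6p + 8(1−p) = 7p − 2(1−p), giving p = 10/23.

10/23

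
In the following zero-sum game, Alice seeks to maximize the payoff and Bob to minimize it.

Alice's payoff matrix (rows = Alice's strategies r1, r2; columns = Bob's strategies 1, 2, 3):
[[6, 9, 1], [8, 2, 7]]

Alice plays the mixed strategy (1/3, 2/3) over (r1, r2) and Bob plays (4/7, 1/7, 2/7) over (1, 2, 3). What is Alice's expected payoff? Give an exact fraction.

Against (4/7, 1/7, 2/7), each row's expected payoff is r1: 5; r2: 48/7.
Taking the (1/3, 2/3)-weighted average: (1/3)·(5) + (2/3)·(48/7) = 131/21.

131/21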